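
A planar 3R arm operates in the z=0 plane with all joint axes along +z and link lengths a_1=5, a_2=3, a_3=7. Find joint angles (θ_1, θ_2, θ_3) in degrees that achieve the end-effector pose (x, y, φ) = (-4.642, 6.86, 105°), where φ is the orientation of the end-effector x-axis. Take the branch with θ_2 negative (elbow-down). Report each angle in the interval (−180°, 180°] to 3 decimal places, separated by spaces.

-150.007 -149.997 45.004

wrist centre = target − a_3·(cos φ, sin φ) = (-2.8303, 0.0985)
cos θ_2 = (8.0201−5²−3²)/(2·5·3) = -0.8660; θ_2 = -149.9966° (elbow-down)
β = atan2(0.0985,-2.8303) = 178.0064°; ψ = atan2(-1.5002,2.4020) = -31.9864°
θ_1 = β − ψ = 209.9928°
θ_3 = φ − θ_1 − θ_2 = 45.0038° (wrapped to (-180°,180°])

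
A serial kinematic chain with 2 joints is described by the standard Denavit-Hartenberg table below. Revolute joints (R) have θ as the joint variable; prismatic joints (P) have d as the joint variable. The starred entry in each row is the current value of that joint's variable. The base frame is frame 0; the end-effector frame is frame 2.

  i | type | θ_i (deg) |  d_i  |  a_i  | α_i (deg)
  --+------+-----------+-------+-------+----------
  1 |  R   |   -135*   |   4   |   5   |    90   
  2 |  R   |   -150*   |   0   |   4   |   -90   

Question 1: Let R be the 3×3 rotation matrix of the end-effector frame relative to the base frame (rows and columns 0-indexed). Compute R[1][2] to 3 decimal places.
-0.354

End-effector z-axis (col 2 of R) = (-0.3536,-0.3536,-0.8660)
R[1][2] = -0.3536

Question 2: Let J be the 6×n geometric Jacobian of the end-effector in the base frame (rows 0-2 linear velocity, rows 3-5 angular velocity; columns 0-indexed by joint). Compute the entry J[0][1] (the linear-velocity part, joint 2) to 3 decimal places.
-1.414

axis z_1 = (-0.7071,0.7071,0.0000); lever o_n−o_1 = (2.4495,2.4495,-2.0000)
cross product → J_v[:, 1] = (-1.4142,-1.4142,-3.4641)
J_ω[:, 1] = z_1
entry J[0][1] = -1.4142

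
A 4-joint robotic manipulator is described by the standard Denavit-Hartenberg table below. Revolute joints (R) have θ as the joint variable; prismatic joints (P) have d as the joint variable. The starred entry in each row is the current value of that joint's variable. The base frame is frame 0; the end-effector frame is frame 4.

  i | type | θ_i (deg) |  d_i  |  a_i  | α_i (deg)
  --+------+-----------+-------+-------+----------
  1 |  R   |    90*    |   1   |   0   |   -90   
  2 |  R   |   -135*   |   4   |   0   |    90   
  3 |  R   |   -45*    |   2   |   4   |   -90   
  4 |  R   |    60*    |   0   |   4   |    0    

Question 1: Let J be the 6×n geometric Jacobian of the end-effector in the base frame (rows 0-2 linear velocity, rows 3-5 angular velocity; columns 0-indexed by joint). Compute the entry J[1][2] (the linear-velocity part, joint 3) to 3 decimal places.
axis z_2 = (-0.0000,-0.7071,-0.7071); lever o_n−o_2 = (4.2426,-1.9647,4.0353)
cross product → J_v[:, 2] = (-4.2426,-3.0000,3.0000)
J_ω[:, 2] = z_2
entry J[1][2] = -3.0000

-3.000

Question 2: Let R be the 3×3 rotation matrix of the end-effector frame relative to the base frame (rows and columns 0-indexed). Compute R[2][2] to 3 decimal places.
End-effector z-axis (col 2 of R) = (-0.7071,-0.5000,0.5000)
R[2][2] = 0.5000

0.500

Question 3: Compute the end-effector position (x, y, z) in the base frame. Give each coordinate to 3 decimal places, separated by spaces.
after link 1: o_1 = (0.0000, 0.0000, 1.0000)
after link 2: o_2 = (-4.0000, 0.0000, 1.0000)
after link 3: o_3 = (-1.1716, -3.4142, 1.5858)
after link 4: o_4 = (0.2426, -1.9647, 5.0353)

0.243 -1.965 5.035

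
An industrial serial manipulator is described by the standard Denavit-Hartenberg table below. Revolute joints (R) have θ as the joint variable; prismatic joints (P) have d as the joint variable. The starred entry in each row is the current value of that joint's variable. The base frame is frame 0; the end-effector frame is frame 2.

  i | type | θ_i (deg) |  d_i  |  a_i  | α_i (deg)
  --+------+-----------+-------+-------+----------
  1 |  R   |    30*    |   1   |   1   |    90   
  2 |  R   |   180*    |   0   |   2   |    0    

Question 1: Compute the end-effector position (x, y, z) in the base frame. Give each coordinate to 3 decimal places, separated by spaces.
-0.866 -0.500 1.000

after link 1: o_1 = (0.8660, 0.5000, 1.0000)
after link 2: o_2 = (-0.8660, -0.5000, 1.0000)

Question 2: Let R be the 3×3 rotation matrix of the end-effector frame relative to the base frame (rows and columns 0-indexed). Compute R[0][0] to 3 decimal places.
End-effector x-axis (col 0 of R) = (-0.8660,-0.5000,0.0000)
R[0][0] = -0.8660

-0.866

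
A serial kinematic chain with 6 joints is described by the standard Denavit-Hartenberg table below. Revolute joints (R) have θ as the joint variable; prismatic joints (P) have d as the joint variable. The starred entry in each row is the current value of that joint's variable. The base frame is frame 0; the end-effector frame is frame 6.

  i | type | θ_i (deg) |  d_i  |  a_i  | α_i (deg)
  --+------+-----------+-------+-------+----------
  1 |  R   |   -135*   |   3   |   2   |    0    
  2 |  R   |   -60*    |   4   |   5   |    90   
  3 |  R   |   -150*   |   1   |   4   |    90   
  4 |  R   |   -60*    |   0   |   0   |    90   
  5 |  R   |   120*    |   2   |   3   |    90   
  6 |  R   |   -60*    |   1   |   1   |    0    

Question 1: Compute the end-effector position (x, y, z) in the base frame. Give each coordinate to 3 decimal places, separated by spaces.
-2.073 0.003 8.770

after link 1: o_1 = (-1.4142, -1.4142, 3.0000)
after link 2: o_2 = (-6.2438, -0.1201, 7.0000)
after link 3: o_3 = (-2.6390, -0.0508, 5.0000)
after link 4: o_4 = (-2.6390, -0.0508, 5.0000)
after link 5: o_5 = (-3.3831, 0.4582, 8.4910)
after link 6: o_6 = (-2.0734, 0.0033, 8.7700)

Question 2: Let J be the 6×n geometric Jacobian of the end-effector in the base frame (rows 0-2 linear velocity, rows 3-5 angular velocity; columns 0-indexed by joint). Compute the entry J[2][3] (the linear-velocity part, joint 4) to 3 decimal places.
0.099

axis z_3 = (0.4830,-0.1294,0.8660); lever o_n−o_3 = (0.5655,0.0540,3.7700)
cross product → J_v[:, 3] = (-0.5347,-1.3310,0.0993)
J_ω[:, 3] = z_3
entry J[2][3] = 0.0993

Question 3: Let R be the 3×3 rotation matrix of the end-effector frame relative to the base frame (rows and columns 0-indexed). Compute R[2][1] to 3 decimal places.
0.974

End-effector y-axis (col 1 of R) = (-0.1488,0.1693,0.9743)
R[2][1] = 0.9743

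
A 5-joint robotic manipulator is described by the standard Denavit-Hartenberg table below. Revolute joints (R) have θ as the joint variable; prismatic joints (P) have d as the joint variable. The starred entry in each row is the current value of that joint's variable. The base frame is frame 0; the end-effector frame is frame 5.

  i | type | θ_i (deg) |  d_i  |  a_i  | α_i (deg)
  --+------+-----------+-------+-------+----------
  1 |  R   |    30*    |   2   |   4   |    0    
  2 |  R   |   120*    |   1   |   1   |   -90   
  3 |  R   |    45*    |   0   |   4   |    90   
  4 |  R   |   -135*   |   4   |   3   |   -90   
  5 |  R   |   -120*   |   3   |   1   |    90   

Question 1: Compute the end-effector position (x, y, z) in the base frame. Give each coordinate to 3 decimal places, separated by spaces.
-1.103 9.128 3.362

after link 1: o_1 = (3.4641, 2.0000, 2.0000)
after link 2: o_2 = (2.5981, 2.5000, 3.0000)
after link 3: o_3 = (0.1486, 3.9142, 0.1716)
after link 4: o_4 = (0.0588, 6.4155, 4.5000)
after link 5: o_5 = (-1.1032, 9.1277, 3.3624)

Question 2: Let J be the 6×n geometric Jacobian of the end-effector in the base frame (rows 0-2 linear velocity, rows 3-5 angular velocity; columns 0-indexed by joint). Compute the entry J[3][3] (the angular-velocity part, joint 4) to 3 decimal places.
-0.612

axis z_3 = (-0.6124,0.3536,0.7071); lever o_n−o_3 = (-1.2518,5.2134,3.1908)
cross product → J_v[:, 3] = (-2.5583,1.0688,-2.7500)
J_ω[:, 3] = z_3
entry J[3][3] = -0.6124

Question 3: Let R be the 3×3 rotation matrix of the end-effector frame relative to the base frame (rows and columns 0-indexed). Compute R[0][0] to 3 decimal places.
-0.924

End-effector x-axis (col 0 of R) = (-0.9236,0.1250,0.3624)
R[0][0] = -0.9236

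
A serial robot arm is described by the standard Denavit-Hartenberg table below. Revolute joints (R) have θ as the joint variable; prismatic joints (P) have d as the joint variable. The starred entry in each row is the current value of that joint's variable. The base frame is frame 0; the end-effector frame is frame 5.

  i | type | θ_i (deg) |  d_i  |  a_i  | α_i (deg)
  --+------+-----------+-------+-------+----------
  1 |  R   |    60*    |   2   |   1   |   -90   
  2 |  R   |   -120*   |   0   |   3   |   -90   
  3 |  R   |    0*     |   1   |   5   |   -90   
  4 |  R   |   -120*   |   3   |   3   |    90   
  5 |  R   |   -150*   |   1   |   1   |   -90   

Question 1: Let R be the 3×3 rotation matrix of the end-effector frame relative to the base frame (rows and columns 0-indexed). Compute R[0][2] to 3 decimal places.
-0.500

End-effector z-axis (col 2 of R) = (-0.5000,0.8660,-0.0000)
R[0][2] = -0.5000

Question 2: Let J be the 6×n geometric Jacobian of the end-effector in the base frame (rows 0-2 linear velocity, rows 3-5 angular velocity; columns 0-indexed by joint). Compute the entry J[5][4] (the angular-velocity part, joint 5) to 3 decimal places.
-1.000

axis z_4 = (0.0000,-0.0000,-1.0000); lever o_n−o_4 = (-0.8660,-0.5000,-1.0000)
cross product → J_v[:, 4] = (-0.5000,0.8660,-0.0000)
J_ω[:, 4] = z_4
entry J[5][4] = -1.0000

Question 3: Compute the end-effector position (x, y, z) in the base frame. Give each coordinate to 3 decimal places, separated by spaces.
2.165 -1.250 8.428

after link 1: o_1 = (0.5000, 0.8660, 2.0000)
after link 2: o_2 = (-0.2500, -0.4330, 4.5981)
after link 3: o_3 = (-1.0670, -1.8481, 9.4282)
after link 4: o_4 = (3.0311, -0.7500, 9.4282)
after link 5: o_5 = (2.1651, -1.2500, 8.4282)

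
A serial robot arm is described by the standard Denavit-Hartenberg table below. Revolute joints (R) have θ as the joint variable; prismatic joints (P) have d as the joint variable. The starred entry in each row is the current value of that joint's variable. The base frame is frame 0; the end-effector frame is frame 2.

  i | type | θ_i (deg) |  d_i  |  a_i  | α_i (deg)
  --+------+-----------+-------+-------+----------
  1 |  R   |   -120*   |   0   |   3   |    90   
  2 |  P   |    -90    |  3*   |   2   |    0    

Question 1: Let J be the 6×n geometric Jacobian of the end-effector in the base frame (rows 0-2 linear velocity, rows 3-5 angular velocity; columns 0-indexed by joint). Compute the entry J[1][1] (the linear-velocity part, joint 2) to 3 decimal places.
0.500

prismatic axis z_1 = (-0.8660,0.5000,0.0000)
J_v[:, 1] = z_1; J_ω[:, 1] = (0,0,0)
entry J[1][1] = 0.5000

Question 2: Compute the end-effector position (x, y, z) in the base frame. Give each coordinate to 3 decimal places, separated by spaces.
-4.098 -1.098 -2.000

after link 1: o_1 = (-1.5000, -2.5981, 0.0000)
after link 2: o_2 = (-4.0981, -1.0981, -2.0000)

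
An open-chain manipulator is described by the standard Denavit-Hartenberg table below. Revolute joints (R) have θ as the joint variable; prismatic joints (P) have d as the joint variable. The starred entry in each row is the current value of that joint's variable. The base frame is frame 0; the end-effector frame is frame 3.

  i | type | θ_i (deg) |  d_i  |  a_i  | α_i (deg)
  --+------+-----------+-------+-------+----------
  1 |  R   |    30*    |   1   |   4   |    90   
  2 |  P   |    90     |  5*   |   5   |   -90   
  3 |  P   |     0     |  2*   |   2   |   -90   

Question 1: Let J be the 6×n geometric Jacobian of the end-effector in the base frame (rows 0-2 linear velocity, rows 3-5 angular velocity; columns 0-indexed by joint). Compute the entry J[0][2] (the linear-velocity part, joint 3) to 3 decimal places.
-0.866

prismatic axis z_2 = (-0.8660,-0.5000,0.0000)
J_v[:, 2] = z_2; J_ω[:, 2] = (0,0,0)
entry J[0][2] = -0.8660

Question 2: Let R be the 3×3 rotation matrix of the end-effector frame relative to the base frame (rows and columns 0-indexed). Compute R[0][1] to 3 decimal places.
End-effector y-axis (col 1 of R) = (0.8660,0.5000,-0.0000)
R[0][1] = 0.8660

0.866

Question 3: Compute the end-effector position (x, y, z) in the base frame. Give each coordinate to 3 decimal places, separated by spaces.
after link 1: o_1 = (3.4641, 2.0000, 1.0000)
after link 2: o_2 = (5.9641, -2.3301, 6.0000)
after link 3: o_3 = (4.2321, -3.3301, 8.0000)

4.232 -3.330 8.000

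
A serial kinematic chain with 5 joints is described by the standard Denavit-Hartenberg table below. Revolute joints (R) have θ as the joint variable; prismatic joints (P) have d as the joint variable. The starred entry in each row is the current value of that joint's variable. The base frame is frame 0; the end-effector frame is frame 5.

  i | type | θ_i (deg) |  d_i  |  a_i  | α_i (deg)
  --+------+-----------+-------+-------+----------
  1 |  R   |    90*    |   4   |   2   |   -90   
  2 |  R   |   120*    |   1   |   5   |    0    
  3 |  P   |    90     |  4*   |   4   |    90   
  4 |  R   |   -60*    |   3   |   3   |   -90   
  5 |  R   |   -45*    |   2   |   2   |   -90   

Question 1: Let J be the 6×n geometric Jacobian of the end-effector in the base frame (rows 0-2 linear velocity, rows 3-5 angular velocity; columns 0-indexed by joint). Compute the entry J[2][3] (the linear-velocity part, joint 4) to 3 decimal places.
1.411

axis z_3 = (-0.0000,-0.5000,-0.8660); lever o_n−o_3 = (2.8228,-5.6185,-1.8532)
cross product → J_v[:, 3] = (-3.9392,-2.4446,1.4114)
J_ω[:, 3] = z_3
entry J[2][3] = 1.4114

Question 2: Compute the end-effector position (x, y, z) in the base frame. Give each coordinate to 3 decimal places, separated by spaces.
after link 1: o_1 = (0.0000, 2.0000, 4.0000)
after link 2: o_2 = (-1.0000, -0.5000, -0.3301)
after link 3: o_3 = (-5.0000, -3.9641, 1.6699)
after link 4: o_4 = (-2.4019, -6.7631, -0.1782)
after link 5: o_5 = (-2.1772, -9.5826, -0.1834)

-2.177 -9.583 -0.183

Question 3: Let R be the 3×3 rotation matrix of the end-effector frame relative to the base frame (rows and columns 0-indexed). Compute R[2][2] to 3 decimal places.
0.789

End-effector z-axis (col 2 of R) = (0.6124,0.0474,0.7891)
R[2][2] = 0.7891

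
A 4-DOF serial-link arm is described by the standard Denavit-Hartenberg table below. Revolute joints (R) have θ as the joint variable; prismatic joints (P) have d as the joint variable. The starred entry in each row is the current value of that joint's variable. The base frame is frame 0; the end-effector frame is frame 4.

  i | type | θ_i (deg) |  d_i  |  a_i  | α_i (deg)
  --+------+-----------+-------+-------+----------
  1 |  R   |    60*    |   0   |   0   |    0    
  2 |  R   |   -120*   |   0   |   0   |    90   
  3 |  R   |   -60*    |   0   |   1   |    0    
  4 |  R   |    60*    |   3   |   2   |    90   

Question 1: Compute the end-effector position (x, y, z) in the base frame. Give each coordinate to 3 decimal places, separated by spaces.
after link 1: o_1 = (0.0000, 0.0000, 0.0000)
after link 2: o_2 = (0.0000, 0.0000, 0.0000)
after link 3: o_3 = (0.2500, -0.4330, -0.8660)
after link 4: o_4 = (-1.3481, -3.6651, -0.8660)

-1.348 -3.665 -0.866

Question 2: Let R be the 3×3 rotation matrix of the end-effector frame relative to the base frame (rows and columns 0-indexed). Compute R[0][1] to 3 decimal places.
-0.866

End-effector y-axis (col 1 of R) = (-0.8660,-0.5000,0.0000)
R[0][1] = -0.8660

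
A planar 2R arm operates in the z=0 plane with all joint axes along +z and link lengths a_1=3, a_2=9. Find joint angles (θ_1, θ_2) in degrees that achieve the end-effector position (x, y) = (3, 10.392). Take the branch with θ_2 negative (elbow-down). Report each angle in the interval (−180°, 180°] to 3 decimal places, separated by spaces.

120.006 -60.008

cos θ_2 = (116.9937−3²−9²)/(2·3·9) = 0.4999; θ_2 = -60.0078° (elbow-down)
β = atan2(10.3920,3.0000) = 73.8974°; ψ = atan2(-7.7948,7.4989) = -46.1084°
θ_1 = β − ψ = 120.0058°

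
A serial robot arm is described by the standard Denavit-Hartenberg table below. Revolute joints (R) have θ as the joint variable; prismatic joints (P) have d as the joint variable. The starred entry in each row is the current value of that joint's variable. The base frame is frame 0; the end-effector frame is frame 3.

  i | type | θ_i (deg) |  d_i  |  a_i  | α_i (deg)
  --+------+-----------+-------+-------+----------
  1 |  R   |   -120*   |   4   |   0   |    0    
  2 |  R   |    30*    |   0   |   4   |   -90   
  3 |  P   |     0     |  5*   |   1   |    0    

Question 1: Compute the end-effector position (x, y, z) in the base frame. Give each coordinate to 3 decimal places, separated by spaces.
5.000 -5.000 4.000

after link 1: o_1 = (0.0000, 0.0000, 4.0000)
after link 2: o_2 = (0.0000, -4.0000, 4.0000)
after link 3: o_3 = (5.0000, -5.0000, 4.0000)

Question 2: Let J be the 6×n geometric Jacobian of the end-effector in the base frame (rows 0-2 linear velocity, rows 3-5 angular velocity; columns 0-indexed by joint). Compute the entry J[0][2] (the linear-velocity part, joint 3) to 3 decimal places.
prismatic axis z_2 = (1.0000,0.0000,0.0000)
J_v[:, 2] = z_2; J_ω[:, 2] = (0,0,0)
entry J[0][2] = 1.0000

1.000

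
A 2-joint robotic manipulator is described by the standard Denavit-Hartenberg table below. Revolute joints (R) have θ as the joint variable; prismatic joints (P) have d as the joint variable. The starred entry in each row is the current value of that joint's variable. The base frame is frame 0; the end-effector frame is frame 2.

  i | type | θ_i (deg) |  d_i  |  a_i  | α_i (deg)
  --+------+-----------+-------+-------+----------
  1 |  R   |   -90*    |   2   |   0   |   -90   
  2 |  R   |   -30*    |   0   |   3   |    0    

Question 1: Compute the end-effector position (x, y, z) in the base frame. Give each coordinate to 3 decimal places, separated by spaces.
0.000 -2.598 3.500

after link 1: o_1 = (0.0000, 0.0000, 2.0000)
after link 2: o_2 = (0.0000, -2.5981, 3.5000)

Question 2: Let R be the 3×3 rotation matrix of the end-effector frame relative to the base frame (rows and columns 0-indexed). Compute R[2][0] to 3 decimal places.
End-effector x-axis (col 0 of R) = (0.0000,-0.8660,0.5000)
R[2][0] = 0.5000

0.500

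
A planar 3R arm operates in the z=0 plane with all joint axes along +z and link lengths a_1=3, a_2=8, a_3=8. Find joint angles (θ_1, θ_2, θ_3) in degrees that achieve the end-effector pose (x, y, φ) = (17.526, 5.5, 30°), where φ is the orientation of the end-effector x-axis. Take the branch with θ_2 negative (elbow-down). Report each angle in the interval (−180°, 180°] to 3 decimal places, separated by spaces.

wrist centre = target − a_3·(cos φ, sin φ) = (10.5978, 1.5000)
cos θ_2 = (114.5633−3²−8²)/(2·3·8) = 0.8659; θ_2 = -30.0141° (elbow-down)
β = atan2(1.5000,10.5978) = 8.0561°; ψ = atan2(-4.0017,9.9272) = -21.9546°
θ_1 = β − ψ = 30.0107°
θ_3 = φ − θ_1 − θ_2 = 30.0035° (wrapped to (-180°,180°])

30.011 -30.014 30.003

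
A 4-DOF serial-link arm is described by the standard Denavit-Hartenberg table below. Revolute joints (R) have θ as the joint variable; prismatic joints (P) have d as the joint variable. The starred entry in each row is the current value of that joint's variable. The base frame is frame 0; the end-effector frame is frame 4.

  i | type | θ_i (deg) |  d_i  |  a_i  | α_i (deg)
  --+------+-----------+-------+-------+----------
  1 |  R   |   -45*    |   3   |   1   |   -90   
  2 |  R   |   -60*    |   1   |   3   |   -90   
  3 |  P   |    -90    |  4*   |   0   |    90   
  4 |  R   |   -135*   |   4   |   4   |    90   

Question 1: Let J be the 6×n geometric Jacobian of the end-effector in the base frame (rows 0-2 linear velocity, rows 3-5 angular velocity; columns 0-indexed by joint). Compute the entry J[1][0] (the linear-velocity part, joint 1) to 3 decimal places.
-0.222

axis z_0 = ẑ; lever o_n−o_0 = (-0.2219,-2.3639,1.5482)
cross product → J_v[:, 0] = (2.3639,-0.2219,0.0000)
J_ω[:, 0] = z_0
entry J[1][0] = -0.2219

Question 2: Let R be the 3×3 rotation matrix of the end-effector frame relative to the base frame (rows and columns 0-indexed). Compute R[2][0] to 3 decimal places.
End-effector x-axis (col 0 of R) = (-0.9330,-0.0670,0.3536)
R[2][0] = 0.3536

0.354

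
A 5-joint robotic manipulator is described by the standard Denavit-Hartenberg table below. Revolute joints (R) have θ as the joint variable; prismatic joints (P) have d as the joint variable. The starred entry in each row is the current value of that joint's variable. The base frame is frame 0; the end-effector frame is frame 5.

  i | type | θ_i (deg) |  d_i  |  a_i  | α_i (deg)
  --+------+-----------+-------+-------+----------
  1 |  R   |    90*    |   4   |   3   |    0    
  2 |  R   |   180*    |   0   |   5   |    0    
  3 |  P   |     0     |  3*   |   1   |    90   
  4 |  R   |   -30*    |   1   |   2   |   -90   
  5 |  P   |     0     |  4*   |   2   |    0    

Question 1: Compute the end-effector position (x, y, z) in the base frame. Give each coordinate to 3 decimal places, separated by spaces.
-1.000 -8.464 8.464

after link 1: o_1 = (0.0000, 3.0000, 4.0000)
after link 2: o_2 = (-0.0000, -2.0000, 4.0000)
after link 3: o_3 = (-0.0000, -3.0000, 7.0000)
after link 4: o_4 = (-1.0000, -4.7321, 6.0000)
after link 5: o_5 = (-1.0000, -8.4641, 8.4641)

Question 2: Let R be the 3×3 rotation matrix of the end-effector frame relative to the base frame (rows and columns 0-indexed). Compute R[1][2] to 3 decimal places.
-0.500

End-effector z-axis (col 2 of R) = (-0.0000,-0.5000,0.8660)
R[1][2] = -0.5000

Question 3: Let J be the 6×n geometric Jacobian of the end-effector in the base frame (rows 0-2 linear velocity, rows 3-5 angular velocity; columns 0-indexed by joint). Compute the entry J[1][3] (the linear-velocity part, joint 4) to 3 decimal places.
1.464

axis z_3 = (-1.0000,0.0000,0.0000); lever o_n−o_3 = (-1.0000,-5.4641,1.4641)
cross product → J_v[:, 3] = (0.0000,1.4641,5.4641)
J_ω[:, 3] = z_3
entry J[1][3] = 1.4641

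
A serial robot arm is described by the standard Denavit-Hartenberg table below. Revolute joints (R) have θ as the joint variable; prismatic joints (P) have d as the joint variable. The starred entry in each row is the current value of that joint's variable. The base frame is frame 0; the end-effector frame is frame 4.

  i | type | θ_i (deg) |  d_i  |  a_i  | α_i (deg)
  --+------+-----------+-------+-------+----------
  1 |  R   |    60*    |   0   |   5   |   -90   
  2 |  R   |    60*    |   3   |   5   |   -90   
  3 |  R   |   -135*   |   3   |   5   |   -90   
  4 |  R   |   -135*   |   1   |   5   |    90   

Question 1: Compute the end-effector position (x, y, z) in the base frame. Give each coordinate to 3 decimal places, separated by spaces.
after link 1: o_1 = (2.5000, 4.3301, 0.0000)
after link 2: o_2 = (1.1519, 7.9952, -4.3301)
after link 3: o_3 = (-4.0929, 5.9820, -2.7683)
after link 4: o_4 = (-3.2693, 3.8226, -7.3135)

-3.269 3.823 -7.313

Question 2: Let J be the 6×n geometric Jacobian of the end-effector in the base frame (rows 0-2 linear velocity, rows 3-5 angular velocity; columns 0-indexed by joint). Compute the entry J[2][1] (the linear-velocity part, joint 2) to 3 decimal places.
3.324

axis z_1 = (-0.8660,0.5000,0.0000); lever o_n−o_1 = (-5.7693,-0.5075,-7.3135)
cross product → J_v[:, 1] = (-3.6567,-6.3336,3.3242)
J_ω[:, 1] = z_1
entry J[2][1] = 3.3242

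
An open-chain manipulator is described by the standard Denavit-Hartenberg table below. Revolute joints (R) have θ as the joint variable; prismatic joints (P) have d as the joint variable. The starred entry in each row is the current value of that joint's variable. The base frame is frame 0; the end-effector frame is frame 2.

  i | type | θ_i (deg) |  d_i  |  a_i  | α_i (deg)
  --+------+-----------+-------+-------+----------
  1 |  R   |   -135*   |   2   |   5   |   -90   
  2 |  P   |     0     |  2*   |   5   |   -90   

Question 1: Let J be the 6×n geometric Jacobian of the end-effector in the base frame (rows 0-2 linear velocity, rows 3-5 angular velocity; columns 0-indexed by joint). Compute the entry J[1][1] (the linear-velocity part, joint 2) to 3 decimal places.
prismatic axis z_1 = (0.7071,-0.7071,0.0000)
J_v[:, 1] = z_1; J_ω[:, 1] = (0,0,0)
entry J[1][1] = -0.7071

-0.707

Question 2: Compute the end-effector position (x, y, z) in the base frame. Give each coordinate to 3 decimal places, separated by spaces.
-5.657 -8.485 2.000

after link 1: o_1 = (-3.5355, -3.5355, 2.0000)
after link 2: o_2 = (-5.6569, -8.4853, 2.0000)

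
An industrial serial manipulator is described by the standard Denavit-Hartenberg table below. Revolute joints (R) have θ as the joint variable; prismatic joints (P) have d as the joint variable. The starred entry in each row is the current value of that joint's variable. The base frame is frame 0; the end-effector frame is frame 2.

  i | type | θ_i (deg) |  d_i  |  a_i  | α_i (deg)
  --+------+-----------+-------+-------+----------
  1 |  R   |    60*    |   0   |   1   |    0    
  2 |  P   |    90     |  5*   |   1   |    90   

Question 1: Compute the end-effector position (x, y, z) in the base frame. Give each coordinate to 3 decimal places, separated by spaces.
after link 1: o_1 = (0.5000, 0.8660, 0.0000)
after link 2: o_2 = (-0.3660, 1.3660, 5.0000)

-0.366 1.366 5.000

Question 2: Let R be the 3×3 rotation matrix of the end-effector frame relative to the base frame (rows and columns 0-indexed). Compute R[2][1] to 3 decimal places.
1.000

End-effector y-axis (col 1 of R) = (-0.0000,-0.0000,1.0000)
R[2][1] = 1.0000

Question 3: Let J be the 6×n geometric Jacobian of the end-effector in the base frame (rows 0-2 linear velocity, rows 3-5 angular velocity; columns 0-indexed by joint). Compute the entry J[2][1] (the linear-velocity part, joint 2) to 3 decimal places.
1.000

prismatic axis z_1 = (0.0000,0.0000,1.0000)
J_v[:, 1] = z_1; J_ω[:, 1] = (0,0,0)
entry J[2][1] = 1.0000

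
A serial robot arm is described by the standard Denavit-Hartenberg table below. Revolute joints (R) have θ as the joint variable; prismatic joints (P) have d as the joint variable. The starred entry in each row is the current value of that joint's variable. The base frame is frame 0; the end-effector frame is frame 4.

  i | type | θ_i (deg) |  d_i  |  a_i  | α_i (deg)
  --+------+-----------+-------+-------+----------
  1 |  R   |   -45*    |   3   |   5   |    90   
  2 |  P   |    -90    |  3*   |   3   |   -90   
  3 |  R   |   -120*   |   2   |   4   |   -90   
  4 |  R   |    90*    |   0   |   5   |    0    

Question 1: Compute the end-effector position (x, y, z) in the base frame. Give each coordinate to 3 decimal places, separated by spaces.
after link 1: o_1 = (3.5355, -3.5355, 3.0000)
after link 2: o_2 = (1.4142, -5.6569, 0.0000)
after link 3: o_3 = (0.3789, -9.5206, 2.0000)
after link 4: o_4 = (-3.1566, -5.9850, 2.0000)

-3.157 -5.985 2.000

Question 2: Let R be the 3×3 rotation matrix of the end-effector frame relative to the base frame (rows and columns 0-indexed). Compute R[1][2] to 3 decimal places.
-0.354

End-effector z-axis (col 2 of R) = (-0.3536,-0.3536,-0.8660)
R[1][2] = -0.3536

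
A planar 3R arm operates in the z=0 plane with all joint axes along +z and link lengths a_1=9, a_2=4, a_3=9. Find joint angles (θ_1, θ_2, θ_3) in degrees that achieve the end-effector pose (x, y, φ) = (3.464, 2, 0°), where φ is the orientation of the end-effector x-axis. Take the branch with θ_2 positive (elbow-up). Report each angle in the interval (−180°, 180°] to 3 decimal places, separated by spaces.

wrist centre = target − a_3·(cos φ, sin φ) = (-5.5360, 2.0000)
cos θ_2 = (34.6473−9²−4²)/(2·9·4) = -0.8660; θ_2 = 149.9982° (elbow-up)
β = atan2(2.0000,-5.5360) = 160.1366°; ψ = atan2(2.0001,5.5360) = 19.8645°
θ_1 = β − ψ = 140.2722°
θ_3 = φ − θ_1 − θ_2 = 69.7296° (wrapped to (-180°,180°])

140.272 149.998 69.730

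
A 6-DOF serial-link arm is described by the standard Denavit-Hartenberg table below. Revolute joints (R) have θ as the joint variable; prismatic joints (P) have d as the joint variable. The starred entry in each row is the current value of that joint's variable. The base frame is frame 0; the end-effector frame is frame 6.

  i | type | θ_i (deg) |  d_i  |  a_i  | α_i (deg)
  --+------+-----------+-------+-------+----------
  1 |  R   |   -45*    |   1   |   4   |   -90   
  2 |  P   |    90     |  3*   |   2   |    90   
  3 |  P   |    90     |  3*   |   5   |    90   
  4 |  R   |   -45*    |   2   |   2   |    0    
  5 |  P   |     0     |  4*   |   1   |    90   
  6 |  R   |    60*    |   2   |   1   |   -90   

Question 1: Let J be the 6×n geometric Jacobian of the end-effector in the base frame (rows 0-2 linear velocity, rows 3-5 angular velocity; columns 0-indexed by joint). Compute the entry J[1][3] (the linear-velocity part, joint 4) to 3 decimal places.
axis z_3 = (0.0000,-0.0000,-1.0000); lever o_n−o_3 = (-2.0000,3.5000,-6.8660)
cross product → J_v[:, 3] = (3.5000,2.0000,0.0000)
J_ω[:, 3] = z_3
entry J[1][3] = 2.0000

2.000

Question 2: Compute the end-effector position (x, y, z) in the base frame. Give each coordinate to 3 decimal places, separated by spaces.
8.607 4.207 -7.866

after link 1: o_1 = (2.8284, -2.8284, 1.0000)
after link 2: o_2 = (4.9497, -0.7071, -1.0000)
after link 3: o_3 = (10.6066, 0.7071, -1.0000)
after link 4: o_4 = (10.6066, 2.7071, -3.0000)
after link 5: o_5 = (10.6066, 3.7071, -7.0000)
after link 6: o_6 = (8.6066, 4.2071, -7.8660)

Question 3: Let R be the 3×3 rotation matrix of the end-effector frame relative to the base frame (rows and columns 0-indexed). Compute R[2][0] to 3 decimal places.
End-effector x-axis (col 0 of R) = (0.0000,0.5000,-0.8660)
R[2][0] = -0.8660

-0.866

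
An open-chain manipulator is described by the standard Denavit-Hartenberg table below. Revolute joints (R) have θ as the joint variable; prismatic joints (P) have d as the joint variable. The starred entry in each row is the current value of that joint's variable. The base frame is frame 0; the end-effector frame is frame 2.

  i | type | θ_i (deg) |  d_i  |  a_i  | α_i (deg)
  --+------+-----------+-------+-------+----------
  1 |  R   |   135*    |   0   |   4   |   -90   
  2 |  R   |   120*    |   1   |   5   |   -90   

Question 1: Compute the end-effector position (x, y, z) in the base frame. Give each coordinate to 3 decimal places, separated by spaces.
-1.768 0.354 -4.330

after link 1: o_1 = (-2.8284, 2.8284, 0.0000)
after link 2: o_2 = (-1.7678, 0.3536, -4.3301)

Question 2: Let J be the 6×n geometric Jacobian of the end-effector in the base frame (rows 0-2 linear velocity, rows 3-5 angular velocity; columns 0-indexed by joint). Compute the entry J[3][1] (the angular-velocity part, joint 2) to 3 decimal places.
-0.707

axis z_1 = (-0.7071,-0.7071,0.0000); lever o_n−o_1 = (1.0607,-2.4749,-4.3301)
cross product → J_v[:, 1] = (3.0619,-3.0619,2.5000)
J_ω[:, 1] = z_1
entry J[3][1] = -0.7071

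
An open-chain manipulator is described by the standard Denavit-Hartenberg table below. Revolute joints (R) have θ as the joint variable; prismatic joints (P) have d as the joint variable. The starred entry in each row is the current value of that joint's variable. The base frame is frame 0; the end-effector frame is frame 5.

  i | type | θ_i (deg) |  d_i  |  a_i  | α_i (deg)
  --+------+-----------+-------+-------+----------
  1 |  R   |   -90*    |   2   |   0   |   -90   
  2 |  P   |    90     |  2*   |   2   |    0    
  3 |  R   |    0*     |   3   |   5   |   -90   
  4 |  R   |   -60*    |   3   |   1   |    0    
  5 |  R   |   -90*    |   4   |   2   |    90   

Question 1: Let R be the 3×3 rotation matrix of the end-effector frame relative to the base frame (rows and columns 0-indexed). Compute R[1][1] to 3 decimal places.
End-effector y-axis (col 1 of R) = (0.0000,1.0000,-0.0000)
R[1][1] = 1.0000

1.000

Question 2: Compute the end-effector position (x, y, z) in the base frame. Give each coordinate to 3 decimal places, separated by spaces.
after link 1: o_1 = (0.0000, 0.0000, 2.0000)
after link 2: o_2 = (2.0000, 0.0000, 0.0000)
after link 3: o_3 = (5.0000, -0.0000, -5.0000)
after link 4: o_4 = (5.8660, 3.0000, -5.5000)
after link 5: o_5 = (6.8660, 7.0000, -3.7679)

6.866 7.000 -3.768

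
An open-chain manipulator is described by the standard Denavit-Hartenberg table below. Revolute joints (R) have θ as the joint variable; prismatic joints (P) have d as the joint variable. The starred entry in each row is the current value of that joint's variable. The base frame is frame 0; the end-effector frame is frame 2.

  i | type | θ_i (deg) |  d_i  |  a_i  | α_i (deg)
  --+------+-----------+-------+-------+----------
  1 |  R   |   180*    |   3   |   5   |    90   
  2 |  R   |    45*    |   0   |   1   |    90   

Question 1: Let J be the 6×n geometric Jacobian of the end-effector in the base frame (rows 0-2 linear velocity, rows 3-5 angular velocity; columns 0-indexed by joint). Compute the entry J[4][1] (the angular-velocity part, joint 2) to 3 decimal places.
1.000

axis z_1 = (0.0000,1.0000,0.0000); lever o_n−o_1 = (-0.7071,0.0000,0.7071)
cross product → J_v[:, 1] = (0.7071,-0.0000,0.7071)
J_ω[:, 1] = z_1
entry J[4][1] = 1.0000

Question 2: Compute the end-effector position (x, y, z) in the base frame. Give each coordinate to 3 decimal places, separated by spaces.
after link 1: o_1 = (-5.0000, 0.0000, 3.0000)
after link 2: o_2 = (-5.7071, 0.0000, 3.7071)

-5.707 0.000 3.707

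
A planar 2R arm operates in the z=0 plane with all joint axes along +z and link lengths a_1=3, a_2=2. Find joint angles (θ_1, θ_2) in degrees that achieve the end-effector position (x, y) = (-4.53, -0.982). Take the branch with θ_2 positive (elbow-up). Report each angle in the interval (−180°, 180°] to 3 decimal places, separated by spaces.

174.467 45.000

cos θ_2 = (21.4852−3²−2²)/(2·3·2) = 0.7071; θ_2 = 45.0004° (elbow-up)
β = atan2(-0.9820,-4.5300) = -167.7688°; ψ = atan2(1.4142,4.4142) = 17.7644°
θ_1 = β − ψ = -185.5333°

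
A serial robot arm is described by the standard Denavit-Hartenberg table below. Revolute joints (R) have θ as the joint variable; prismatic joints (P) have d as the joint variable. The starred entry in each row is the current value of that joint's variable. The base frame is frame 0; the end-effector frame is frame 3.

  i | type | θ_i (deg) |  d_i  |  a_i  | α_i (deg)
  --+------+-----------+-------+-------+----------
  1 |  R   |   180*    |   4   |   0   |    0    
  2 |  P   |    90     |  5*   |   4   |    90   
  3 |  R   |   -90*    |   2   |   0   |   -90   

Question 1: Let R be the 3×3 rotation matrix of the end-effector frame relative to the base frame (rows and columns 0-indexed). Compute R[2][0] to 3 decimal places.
End-effector x-axis (col 0 of R) = (-0.0000,-0.0000,-1.0000)
R[2][0] = -1.0000

-1.000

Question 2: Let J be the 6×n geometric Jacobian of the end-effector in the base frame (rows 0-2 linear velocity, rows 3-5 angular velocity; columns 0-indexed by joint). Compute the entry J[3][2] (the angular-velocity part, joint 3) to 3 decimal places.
axis z_2 = (-1.0000,0.0000,0.0000); lever o_n−o_2 = (-2.0000,0.0000,0.0000)
cross product → J_v[:, 2] = (-0.0000,-0.0000,-0.0000)
J_ω[:, 2] = z_2
entry J[3][2] = -1.0000

-1.000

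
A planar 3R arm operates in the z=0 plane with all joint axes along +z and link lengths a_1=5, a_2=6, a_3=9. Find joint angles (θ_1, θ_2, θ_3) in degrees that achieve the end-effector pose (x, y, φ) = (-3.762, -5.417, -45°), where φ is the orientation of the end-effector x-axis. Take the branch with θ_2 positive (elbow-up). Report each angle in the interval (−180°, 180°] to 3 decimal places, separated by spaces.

150.005 44.993 120.002

wrist centre = target − a_3·(cos φ, sin φ) = (-10.1260, 0.9470)
cos θ_2 = (103.4318−5²−6²)/(2·5·6) = 0.7072; θ_2 = 44.9927° (elbow-up)
β = atan2(0.9470,-10.1260) = 174.6573°; ψ = atan2(4.2421,9.2432) = 24.6525°
θ_1 = β − ψ = 150.0049°
θ_3 = φ − θ_1 − θ_2 = 120.0024° (wrapped to (-180°,180°])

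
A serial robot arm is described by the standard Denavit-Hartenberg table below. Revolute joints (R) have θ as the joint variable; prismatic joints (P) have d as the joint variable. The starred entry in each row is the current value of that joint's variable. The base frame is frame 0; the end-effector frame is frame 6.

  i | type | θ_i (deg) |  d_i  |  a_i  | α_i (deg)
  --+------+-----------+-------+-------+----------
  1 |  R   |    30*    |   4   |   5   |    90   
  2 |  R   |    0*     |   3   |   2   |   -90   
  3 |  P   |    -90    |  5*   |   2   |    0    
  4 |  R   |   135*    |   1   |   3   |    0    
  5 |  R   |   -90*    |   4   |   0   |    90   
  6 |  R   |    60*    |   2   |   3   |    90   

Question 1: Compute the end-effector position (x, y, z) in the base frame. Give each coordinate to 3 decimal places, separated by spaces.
10.270 -0.252 16.598

after link 1: o_1 = (4.3301, 2.5000, 4.0000)
after link 2: o_2 = (7.5622, 0.9019, 4.0000)
after link 3: o_3 = (8.5622, -0.8301, 9.0000)
after link 4: o_4 = (9.3386, 2.0677, 10.0000)
after link 5: o_5 = (9.3386, 2.0677, 14.0000)
after link 6: o_6 = (10.2699, -0.2524, 16.5981)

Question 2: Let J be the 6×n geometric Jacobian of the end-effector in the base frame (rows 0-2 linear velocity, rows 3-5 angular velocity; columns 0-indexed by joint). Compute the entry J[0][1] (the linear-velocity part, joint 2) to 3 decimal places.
axis z_1 = (0.5000,-0.8660,0.0000); lever o_n−o_1 = (5.9398,-2.7524,12.5981)
cross product → J_v[:, 1] = (-10.9103,-6.2990,3.7678)
J_ω[:, 1] = z_1
entry J[0][1] = -10.9103

-10.910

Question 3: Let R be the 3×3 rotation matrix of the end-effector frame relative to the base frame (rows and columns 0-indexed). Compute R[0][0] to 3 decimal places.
End-effector x-axis (col 0 of R) = (0.4830,-0.1294,0.8660)
R[0][0] = 0.4830

0.483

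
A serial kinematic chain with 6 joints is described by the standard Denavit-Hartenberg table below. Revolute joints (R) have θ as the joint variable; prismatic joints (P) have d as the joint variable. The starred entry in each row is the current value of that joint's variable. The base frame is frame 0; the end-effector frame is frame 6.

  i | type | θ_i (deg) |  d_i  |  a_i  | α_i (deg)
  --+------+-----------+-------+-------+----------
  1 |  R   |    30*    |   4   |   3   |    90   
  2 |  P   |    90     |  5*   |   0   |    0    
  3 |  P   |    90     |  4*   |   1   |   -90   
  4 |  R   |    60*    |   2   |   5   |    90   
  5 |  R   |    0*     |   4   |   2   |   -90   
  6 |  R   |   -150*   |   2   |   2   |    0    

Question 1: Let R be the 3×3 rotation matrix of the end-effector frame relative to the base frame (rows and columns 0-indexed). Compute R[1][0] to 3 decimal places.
End-effector x-axis (col 0 of R) = (0.5000,-0.8660,0.0000)
R[1][0] = -0.8660

-0.866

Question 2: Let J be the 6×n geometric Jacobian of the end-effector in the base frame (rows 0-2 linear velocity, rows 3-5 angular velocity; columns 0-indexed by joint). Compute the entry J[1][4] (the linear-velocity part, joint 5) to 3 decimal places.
-1.000

axis z_4 = (-0.5000,-0.8660,0.0000); lever o_n−o_4 = (-2.7321,-4.1962,-2.0000)
cross product → J_v[:, 4] = (1.7321,-1.0000,-0.2679)
J_ω[:, 4] = z_4
entry J[1][4] = -1.0000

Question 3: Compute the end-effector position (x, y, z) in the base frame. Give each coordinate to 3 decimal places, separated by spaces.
-0.830 -8.490 0.000

after link 1: o_1 = (2.5981, 1.5000, 4.0000)
after link 2: o_2 = (5.0981, -2.8301, 4.0000)
after link 3: o_3 = (6.2321, -6.7942, 4.0000)
after link 4: o_4 = (1.9019, -4.2942, 2.0000)
after link 5: o_5 = (-1.8301, -6.7583, 2.0000)
after link 6: o_6 = (-0.8301, -8.4904, 0.0000)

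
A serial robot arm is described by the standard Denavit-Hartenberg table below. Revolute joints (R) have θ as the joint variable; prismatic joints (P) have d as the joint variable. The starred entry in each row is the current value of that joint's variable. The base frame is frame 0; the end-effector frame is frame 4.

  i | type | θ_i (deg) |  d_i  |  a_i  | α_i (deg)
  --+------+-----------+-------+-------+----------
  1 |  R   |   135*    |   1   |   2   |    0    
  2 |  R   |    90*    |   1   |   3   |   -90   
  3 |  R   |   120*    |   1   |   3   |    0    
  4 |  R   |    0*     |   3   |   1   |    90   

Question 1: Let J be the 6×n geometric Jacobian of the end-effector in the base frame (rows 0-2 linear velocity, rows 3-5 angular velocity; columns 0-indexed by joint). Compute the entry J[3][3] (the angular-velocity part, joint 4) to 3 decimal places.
axis z_3 = (0.7071,-0.7071,0.0000); lever o_n−o_3 = (2.4749,-1.7678,-0.8660)
cross product → J_v[:, 3] = (0.6124,0.6124,0.5000)
J_ω[:, 3] = z_3
entry J[3][3] = 0.7071

0.707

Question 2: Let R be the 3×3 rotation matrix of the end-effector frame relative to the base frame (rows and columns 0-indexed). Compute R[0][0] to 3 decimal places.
End-effector x-axis (col 0 of R) = (0.3536,0.3536,-0.8660)
R[0][0] = 0.3536

0.354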